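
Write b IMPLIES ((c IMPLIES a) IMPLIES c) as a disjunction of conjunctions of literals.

b IMPLIES ((c IMPLIES a) IMPLIES c)
≡ NOT b OR ((c IMPLIES a) IMPLIES c)   (eliminate IMPLIES)
≡ NOT b OR NOT (c IMPLIES a) OR c   (eliminate IMPLIES)
≡ NOT b OR NOT (NOT c OR a) OR c   (eliminate IMPLIES)
≡ NOT b OR (NOT NOT c AND NOT a) OR c   (De Morgan)
≡ NOT b OR (c AND NOT a) OR c   (double negation)
≡ NOT b OR c   (simplify)

NOT b OR c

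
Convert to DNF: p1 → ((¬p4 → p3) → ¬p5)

¬p1 ∨ ¬p4 ∧ ¬p3 ∨ ¬p5

p1 → ((¬p4 → p3) → ¬p5)
= ¬p1 ∨ ((¬p4 → p3) → ¬p5)   [eliminate →]
= ¬p1 ∨ ¬(¬p4 → p3) ∨ ¬p5   [eliminate →]
= ¬p1 ∨ ¬(¬¬p4 ∨ p3) ∨ ¬p5   [eliminate →]
= ¬p1 ∨ ¬¬¬p4 ∧ ¬p3 ∨ ¬p5   [De Morgan]
= ¬p1 ∨ ¬p4 ∧ ¬p3 ∨ ¬p5   [double negation]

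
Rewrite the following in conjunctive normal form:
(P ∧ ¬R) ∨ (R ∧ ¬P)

(P ∨ R) ∧ (¬R ∨ ¬P)

(P ∧ ¬R) ∨ (R ∧ ¬P)
≡ (P ∨ R) ∧ (P ∨ ¬P) ∧ (¬R ∨ R) ∧ (¬R ∨ ¬P)   [distribute ∨ over ∧]
≡ (P ∨ R) ∧ (¬R ∨ ¬P)   [simplify]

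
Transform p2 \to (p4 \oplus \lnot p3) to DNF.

p2 \to (p4 \oplus \lnot p3)
= \lnot p2 \lor (p4 \oplus \lnot p3)   [eliminate \to]
= \lnot p2 \lor (p4 \land \lnot \lnot p3) \lor (\lnot p4 \land \lnot p3)   [expand \oplus]
= \lnot p2 \lor (p4 \land p3) \lor (\lnot p4 \land \lnot p3)   [double negation]

\lnot p2 \lor (p4 \land p3) \lor (\lnot p4 \land \lnot p3)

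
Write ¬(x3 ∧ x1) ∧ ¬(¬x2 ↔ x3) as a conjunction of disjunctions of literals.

(¬x3 ∨ ¬x1) ∧ (¬x2 ∨ x3) ∧ (¬x3 ∨ x2)

¬(x3 ∧ x1) ∧ ¬(¬x2 ↔ x3)
= ¬(x3 ∧ x1) ∧ ¬((¬x2 → x3) ∧ (x3 → ¬x2))
= ¬(x3 ∧ x1) ∧ ¬((¬¬x2 ∨ x3) ∧ (x3 → ¬x2))
= ¬(x3 ∧ x1) ∧ ¬((¬¬x2 ∨ x3) ∧ (¬x3 ∨ ¬x2))
= (¬x3 ∨ ¬x1) ∧ ¬((¬¬x2 ∨ x3) ∧ (¬x3 ∨ ¬x2))
= (¬x3 ∨ ¬x1) ∧ (¬(¬¬x2 ∨ x3) ∨ ¬(¬x3 ∨ ¬x2))
= (¬x3 ∨ ¬x1) ∧ ((¬¬¬x2 ∧ ¬x3) ∨ ¬(¬x3 ∨ ¬x2))
= (¬x3 ∨ ¬x1) ∧ ((¬x2 ∧ ¬x3) ∨ ¬(¬x3 ∨ ¬x2))
= (¬x3 ∨ ¬x1) ∧ ((¬x2 ∧ ¬x3) ∨ (¬¬x3 ∧ ¬¬x2))
= (¬x3 ∨ ¬x1) ∧ ((¬x2 ∧ ¬x3) ∨ (x3 ∧ ¬¬x2))
= (¬x3 ∨ ¬x1) ∧ ((¬x2 ∧ ¬x3) ∨ (x3 ∧ x2))
= (¬x3 ∨ ¬x1) ∧ (¬x2 ∨ x3) ∧ (¬x2 ∨ x2) ∧ (¬x3 ∨ x3) ∧ (¬x3 ∨ x2)
= (¬x3 ∨ ¬x1) ∧ (¬x2 ∨ x3) ∧ (¬x3 ∨ x2)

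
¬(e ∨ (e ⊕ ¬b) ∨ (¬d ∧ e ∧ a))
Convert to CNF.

¬e ∧ (b ∨ e)

¬(e ∨ (e ⊕ ¬b) ∨ (¬d ∧ e ∧ a))
≡ ¬(e ∨ ((e ∨ ¬b) ∧ ¬(e ∧ ¬b)) ∨ (¬d ∧ e ∧ a))   [expand ⊕]
≡ ¬e ∧ ¬((e ∨ ¬b) ∧ ¬(e ∧ ¬b)) ∧ ¬(¬d ∧ e ∧ a)   [De Morgan]
≡ ¬e ∧ (¬(e ∨ ¬b) ∨ ¬¬(e ∧ ¬b)) ∧ ¬(¬d ∧ e ∧ a)   [De Morgan]
≡ ¬e ∧ ((¬e ∧ ¬¬b) ∨ ¬¬(e ∧ ¬b)) ∧ ¬(¬d ∧ e ∧ a)   [De Morgan]
≡ ¬e ∧ ((¬e ∧ b) ∨ ¬¬(e ∧ ¬b)) ∧ ¬(¬d ∧ e ∧ a)   [double negation]
≡ ¬e ∧ ((¬e ∧ b) ∨ (e ∧ ¬b)) ∧ ¬(¬d ∧ e ∧ a)   [double negation]
≡ ¬e ∧ ((¬e ∧ b) ∨ (e ∧ ¬b)) ∧ (¬¬d ∨ ¬e ∨ ¬a)   [De Morgan]
≡ ¬e ∧ ((¬e ∧ b) ∨ (e ∧ ¬b)) ∧ (d ∨ ¬e ∨ ¬a)   [double negation]
≡ ¬e ∧ (¬e ∨ e) ∧ (¬e ∨ ¬b) ∧ (b ∨ e) ∧ (b ∨ ¬b) ∧ (d ∨ ¬e ∨ ¬a)   [distribute ∨ over ∧]
≡ ¬e ∧ (b ∨ e)   [simplify]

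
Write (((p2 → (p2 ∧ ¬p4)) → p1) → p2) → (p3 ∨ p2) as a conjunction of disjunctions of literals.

p2 ∨ p1 ∨ p3

(((p2 → (p2 ∧ ¬p4)) → p1) → p2) → (p3 ∨ p2)
= ¬(((p2 → (p2 ∧ ¬p4)) → p1) → p2) ∨ p3 ∨ p2   [eliminate →]
= ¬(¬((p2 → (p2 ∧ ¬p4)) → p1) ∨ p2) ∨ p3 ∨ p2   [eliminate →]
= ¬(¬(¬(p2 → (p2 ∧ ¬p4)) ∨ p1) ∨ p2) ∨ p3 ∨ p2   [eliminate →]
= ¬(¬(¬(¬p2 ∨ (p2 ∧ ¬p4)) ∨ p1) ∨ p2) ∨ p3 ∨ p2   [eliminate →]
= (¬¬(¬(¬p2 ∨ (p2 ∧ ¬p4)) ∨ p1) ∧ ¬p2) ∨ p3 ∨ p2   [De Morgan]
= ((¬(¬p2 ∨ (p2 ∧ ¬p4)) ∨ p1) ∧ ¬p2) ∨ p3 ∨ p2   [double negation]
= (((¬¬p2 ∧ ¬(p2 ∧ ¬p4)) ∨ p1) ∧ ¬p2) ∨ p3 ∨ p2   [De Morgan]
= (((p2 ∧ ¬(p2 ∧ ¬p4)) ∨ p1) ∧ ¬p2) ∨ p3 ∨ p2   [double negation]
= (((p2 ∧ (¬p2 ∨ ¬¬p4)) ∨ p1) ∧ ¬p2) ∨ p3 ∨ p2   [De Morgan]
= (((p2 ∧ (¬p2 ∨ p4)) ∨ p1) ∧ ¬p2) ∨ p3 ∨ p2   [double negation]
= (p2 ∨ p1 ∨ p3 ∨ p2) ∧ (¬p2 ∨ p4 ∨ p1 ∨ p3 ∨ p2) ∧ (¬p2 ∨ p3 ∨ p2)   [distribute ∨ over ∧]
= p2 ∨ p1 ∨ p3   [simplify]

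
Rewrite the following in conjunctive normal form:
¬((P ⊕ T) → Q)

¬((P ⊕ T) → Q)
⇔ ¬(¬(P ⊕ T) ∨ Q)   — eliminate →
⇔ ¬(¬((P ∨ T) ∧ ¬(P ∧ T)) ∨ Q)   — expand ⊕
⇔ ¬¬((P ∨ T) ∧ ¬(P ∧ T)) ∧ ¬Q   — De Morgan
⇔ (P ∨ T) ∧ ¬(P ∧ T) ∧ ¬Q   — double negation
⇔ (P ∨ T) ∧ (¬P ∨ ¬T) ∧ ¬Q   — De Morgan

(P ∨ T) ∧ (¬P ∨ ¬T) ∧ ¬Q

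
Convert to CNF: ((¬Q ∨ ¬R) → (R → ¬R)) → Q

((¬Q ∨ ¬R) → (R → ¬R)) → Q
≡ ¬((¬Q ∨ ¬R) → (R → ¬R)) ∨ Q   — eliminate →
≡ ¬(¬(¬Q ∨ ¬R) ∨ (R → ¬R)) ∨ Q   — eliminate →
≡ ¬(¬(¬Q ∨ ¬R) ∨ ¬R ∨ ¬R) ∨ Q   — eliminate →
≡ (¬¬(¬Q ∨ ¬R) ∧ ¬¬R ∧ ¬¬R) ∨ Q   — De Morgan
≡ ((¬Q ∨ ¬R) ∧ ¬¬R ∧ ¬¬R) ∨ Q   — double negation
≡ ((¬Q ∨ ¬R) ∧ R ∧ ¬¬R) ∨ Q   — double negation
≡ ((¬Q ∨ ¬R) ∧ R ∧ R) ∨ Q   — double negation
≡ (¬Q ∨ ¬R ∨ Q) ∧ (R ∨ Q) ∧ (R ∨ Q)   — distribute ∨ over ∧
≡ R ∨ Q   — simplify

R ∨ Q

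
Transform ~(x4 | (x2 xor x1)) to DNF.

(~x4 & ~x2 & ~x1) | (~x4 & x1 & x2)

~(x4 | (x2 xor x1))
≡ ~(x4 | (x2 & ~x1) | (~x2 & x1))   [expand xor]
≡ ~x4 & ~(x2 & ~x1) & ~(~x2 & x1)   [De Morgan]
≡ ~x4 & (~x2 | ~~x1) & ~(~x2 & x1)   [De Morgan]
≡ ~x4 & (~x2 | x1) & ~(~x2 & x1)   [double negation]
≡ ~x4 & (~x2 | x1) & (~~x2 | ~x1)   [De Morgan]
≡ ~x4 & (~x2 | x1) & (x2 | ~x1)   [double negation]
≡ (~x4 & ~x2 & x2) | (~x4 & ~x2 & ~x1) | (~x4 & x1 & x2) | (~x4 & x1 & ~x1)   [distribute & over |]
≡ (~x4 & ~x2 & ~x1) | (~x4 & x1 & x2)   [simplify]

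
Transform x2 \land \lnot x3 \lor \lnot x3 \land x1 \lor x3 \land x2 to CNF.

x2 \land \lnot x3 \lor \lnot x3 \land x1 \lor x3 \land x2
⇔ (x2 \lor \lnot x3 \lor x3) \land (x2 \lor \lnot x3 \lor x2) \land (x2 \lor x1 \lor x3) \land (x2 \lor x1 \lor x2) \land (\lnot x3 \lor \lnot x3 \lor x3) \land (\lnot x3 \lor \lnot x3 \lor x2) \land (\lnot x3 \lor x1 \lor x3) \land (\lnot x3 \lor x1 \lor x2)   (distribute \lor over \land)
⇔ (x2 \lor \lnot x3) \land (x2 \lor x1)   (simplify)

(x2 \lor \lnot x3) \land (x2 \lor x1)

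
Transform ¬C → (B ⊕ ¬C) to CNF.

C ∨ ¬B

¬C → (B ⊕ ¬C)
≡ ¬¬C ∨ (B ⊕ ¬C)   [eliminate →]
≡ ¬¬C ∨ ((B ∨ ¬C) ∧ ¬(B ∧ ¬C))   [expand ⊕]
≡ C ∨ ((B ∨ ¬C) ∧ ¬(B ∧ ¬C))   [double negation]
≡ C ∨ ((B ∨ ¬C) ∧ (¬B ∨ ¬¬C))   [De Morgan]
≡ C ∨ ((B ∨ ¬C) ∧ (¬B ∨ C))   [double negation]
≡ (C ∨ B ∨ ¬C) ∧ (C ∨ ¬B ∨ C)   [distribute ∨ over ∧]
≡ C ∨ ¬B   [simplify]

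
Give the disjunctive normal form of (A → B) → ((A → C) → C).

A ∧ ¬B ∨ A ∧ ¬C ∨ C

(A → B) → ((A → C) → C)
= ¬(A → B) ∨ ((A → C) → C)   [eliminate →]
= ¬(¬A ∨ B) ∨ ((A → C) → C)   [eliminate →]
= ¬(¬A ∨ B) ∨ ¬(A → C) ∨ C   [eliminate →]
= ¬(¬A ∨ B) ∨ ¬(¬A ∨ C) ∨ C   [eliminate →]
= ¬¬A ∧ ¬B ∨ ¬(¬A ∨ C) ∨ C   [De Morgan]
= A ∧ ¬B ∨ ¬(¬A ∨ C) ∨ C   [double negation]
= A ∧ ¬B ∨ ¬¬A ∧ ¬C ∨ C   [De Morgan]
= A ∧ ¬B ∨ A ∧ ¬C ∨ C   [double negation]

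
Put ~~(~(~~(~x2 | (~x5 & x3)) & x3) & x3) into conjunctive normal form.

~~(~(~~(~x2 | (~x5 & x3)) & x3) & x3)
= ~(~~(~x2 | (~x5 & x3)) & x3) & x3   — double negation
= (~~~(~x2 | (~x5 & x3)) | ~x3) & x3   — De Morgan
= (~(~x2 | (~x5 & x3)) | ~x3) & x3   — double negation
= ((~~x2 & ~(~x5 & x3)) | ~x3) & x3   — De Morgan
= ((x2 & ~(~x5 & x3)) | ~x3) & x3   — double negation
= ((x2 & (~~x5 | ~x3)) | ~x3) & x3   — De Morgan
= ((x2 & (x5 | ~x3)) | ~x3) & x3   — double negation
= (x2 | ~x3) & (x5 | ~x3 | ~x3) & x3   — distribute | over &
= (x2 | ~x3) & (x5 | ~x3) & x3   — simplify

(x2 | ~x3) & (x5 | ~x3) & x3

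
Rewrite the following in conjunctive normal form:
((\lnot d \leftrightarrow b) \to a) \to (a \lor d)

((\lnot d \leftrightarrow b) \to a) \to (a \lor d)
⇔ \lnot ((\lnot d \leftrightarrow b) \to a) \lor a \lor d   — eliminate \to
⇔ \lnot (\lnot (\lnot d \leftrightarrow b) \lor a) \lor a \lor d   — eliminate \to
⇔ \lnot (\lnot ((\lnot d \to b) \land (b \to \lnot d)) \lor a) \lor a \lor d   — eliminate \leftrightarrow
⇔ \lnot (\lnot ((\lnot \lnot d \lor b) \land (b \to \lnot d)) \lor a) \lor a \lor d   — eliminate \to
⇔ \lnot (\lnot ((\lnot \lnot d \lor b) \land (\lnot b \lor \lnot d)) \lor a) \lor a \lor d   — eliminate \to
⇔ (\lnot \lnot ((\lnot \lnot d \lor b) \land (\lnot b \lor \lnot d)) \land \lnot a) \lor a \lor d   — De Morgan
⇔ ((\lnot \lnot d \lor b) \land (\lnot b \lor \lnot d) \land \lnot a) \lor a \lor d   — double negation
⇔ ((d \lor b) \land (\lnot b \lor \lnot d) \land \lnot a) \lor a \lor d   — double negation
⇔ (d \lor b \lor a \lor d) \land (\lnot b \lor \lnot d \lor a \lor d) \land (\lnot a \lor a \lor d)   — distribute \lor over \land
⇔ d \lor b \lor a   — simplify

d \lor b \lor a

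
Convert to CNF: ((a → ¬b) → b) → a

¬b ∨ a

((a → ¬b) → b) → a
≡ ¬((a → ¬b) → b) ∨ a   — eliminate →
≡ ¬(¬(a → ¬b) ∨ b) ∨ a   — eliminate →
≡ ¬(¬(¬a ∨ ¬b) ∨ b) ∨ a   — eliminate →
≡ (¬¬(¬a ∨ ¬b) ∧ ¬b) ∨ a   — De Morgan
≡ ((¬a ∨ ¬b) ∧ ¬b) ∨ a   — double negation
≡ (¬a ∨ ¬b ∨ a) ∧ (¬b ∨ a)   — distribute ∨ over ∧
≡ ¬b ∨ a   — simplify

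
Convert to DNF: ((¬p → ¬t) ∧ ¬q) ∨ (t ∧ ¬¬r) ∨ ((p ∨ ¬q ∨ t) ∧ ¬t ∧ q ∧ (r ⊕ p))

(p ∧ ¬q) ∨ (¬t ∧ ¬q) ∨ (t ∧ r) ∨ (p ∧ ¬t ∧ q ∧ ¬r)

((¬p → ¬t) ∧ ¬q) ∨ (t ∧ ¬¬r) ∨ ((p ∨ ¬q ∨ t) ∧ ¬t ∧ q ∧ (r ⊕ p))
≡ ((¬¬p ∨ ¬t) ∧ ¬q) ∨ (t ∧ ¬¬r) ∨ ((p ∨ ¬q ∨ t) ∧ ¬t ∧ q ∧ (r ⊕ p))   — eliminate →
≡ ((¬¬p ∨ ¬t) ∧ ¬q) ∨ (t ∧ ¬¬r) ∨ ((p ∨ ¬q ∨ t) ∧ ¬t ∧ q ∧ ((r ∧ ¬p) ∨ (¬r ∧ p)))   — expand ⊕
≡ ((p ∨ ¬t) ∧ ¬q) ∨ (t ∧ ¬¬r) ∨ ((p ∨ ¬q ∨ t) ∧ ¬t ∧ q ∧ ((r ∧ ¬p) ∨ (¬r ∧ p)))   — double negation
≡ ((p ∨ ¬t) ∧ ¬q) ∨ (t ∧ r) ∨ ((p ∨ ¬q ∨ t) ∧ ¬t ∧ q ∧ ((r ∧ ¬p) ∨ (¬r ∧ p)))   — double negation
≡ (p ∧ ¬q) ∨ (¬t ∧ ¬q) ∨ (t ∧ r) ∨ (p ∧ ¬t ∧ q ∧ r ∧ ¬p) ∨ (p ∧ ¬t ∧ q ∧ ¬r ∧ p) ∨ (¬q ∧ ¬t ∧ q ∧ r ∧ ¬p) ∨ (¬q ∧ ¬t ∧ q ∧ ¬r ∧ p) ∨ (t ∧ ¬t ∧ q ∧ r ∧ ¬p) ∨ (t ∧ ¬t ∧ q ∧ ¬r ∧ p)   — distribute ∧ over ∨
≡ (p ∧ ¬q) ∨ (¬t ∧ ¬q) ∨ (t ∧ r) ∨ (p ∧ ¬t ∧ q ∧ ¬r)   — simplify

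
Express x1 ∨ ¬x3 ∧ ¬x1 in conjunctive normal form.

x1 ∨ ¬x3

x1 ∨ ¬x3 ∧ ¬x1
= (x1 ∨ ¬x3) ∧ (x1 ∨ ¬x1)   [distribute ∨ over ∧]
= x1 ∨ ¬x3   [simplify]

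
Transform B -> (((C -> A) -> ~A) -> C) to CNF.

~B | A | C

B -> (((C -> A) -> ~A) -> C)
= ~B | (((C -> A) -> ~A) -> C)
= ~B | ~((C -> A) -> ~A) | C
= ~B | ~(~(C -> A) | ~A) | C
= ~B | ~(~(~C | A) | ~A) | C
= ~B | (~~(~C | A) & ~~A) | C
= ~B | ((~C | A) & ~~A) | C
= ~B | ((~C | A) & A) | C
= (~B | ~C | A | C) & (~B | A | C)
= ~B | A | C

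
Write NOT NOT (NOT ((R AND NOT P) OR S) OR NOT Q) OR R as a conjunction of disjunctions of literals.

NOT NOT (NOT ((R AND NOT P) OR S) OR NOT Q) OR R
≡ NOT ((R AND NOT P) OR S) OR NOT Q OR R   [double negation]
≡ (NOT (R AND NOT P) AND NOT S) OR NOT Q OR R   [De Morgan]
≡ ((NOT R OR NOT NOT P) AND NOT S) OR NOT Q OR R   [De Morgan]
≡ ((NOT R OR P) AND NOT S) OR NOT Q OR R   [double negation]
≡ (NOT R OR P OR NOT Q OR R) AND (NOT S OR NOT Q OR R)   [distribute OR over AND]
≡ NOT S OR NOT Q OR R   [simplify]

NOT S OR NOT Q OR R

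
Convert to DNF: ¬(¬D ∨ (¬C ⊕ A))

(D ∧ C ∧ ¬A) ∨ (D ∧ A ∧ ¬C)

¬(¬D ∨ (¬C ⊕ A))
= ¬(¬D ∨ (¬C ∧ ¬A) ∨ (¬¬C ∧ A))   — expand ⊕
= ¬¬D ∧ ¬(¬C ∧ ¬A) ∧ ¬(¬¬C ∧ A)   — De Morgan
= D ∧ ¬(¬C ∧ ¬A) ∧ ¬(¬¬C ∧ A)   — double negation
= D ∧ (¬¬C ∨ ¬¬A) ∧ ¬(¬¬C ∧ A)   — De Morgan
= D ∧ (C ∨ ¬¬A) ∧ ¬(¬¬C ∧ A)   — double negation
= D ∧ (C ∨ A) ∧ ¬(¬¬C ∧ A)   — double negation
= D ∧ (C ∨ A) ∧ (¬¬¬C ∨ ¬A)   — De Morgan
= D ∧ (C ∨ A) ∧ (¬C ∨ ¬A)   — double negation
= (D ∧ C ∧ ¬C) ∨ (D ∧ C ∧ ¬A) ∨ (D ∧ A ∧ ¬C) ∨ (D ∧ A ∧ ¬A)   — distribute ∧ over ∨
= (D ∧ C ∧ ¬A) ∨ (D ∧ A ∧ ¬C)   — simplify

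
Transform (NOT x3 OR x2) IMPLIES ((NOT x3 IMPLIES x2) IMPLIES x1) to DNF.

(x3 AND NOT x2) OR (NOT x3 AND NOT x2) OR x1

(NOT x3 OR x2) IMPLIES ((NOT x3 IMPLIES x2) IMPLIES x1)
≡ NOT (NOT x3 OR x2) OR ((NOT x3 IMPLIES x2) IMPLIES x1)   — eliminate IMPLIES
≡ NOT (NOT x3 OR x2) OR NOT (NOT x3 IMPLIES x2) OR x1   — eliminate IMPLIES
≡ NOT (NOT x3 OR x2) OR NOT (NOT NOT x3 OR x2) OR x1   — eliminate IMPLIES
≡ (NOT NOT x3 AND NOT x2) OR NOT (NOT NOT x3 OR x2) OR x1   — De Morgan
≡ (x3 AND NOT x2) OR NOT (NOT NOT x3 OR x2) OR x1   — double negation
≡ (x3 AND NOT x2) OR (NOT NOT NOT x3 AND NOT x2) OR x1   — De Morgan
≡ (x3 AND NOT x2) OR (NOT x3 AND NOT x2) OR x1   — double negation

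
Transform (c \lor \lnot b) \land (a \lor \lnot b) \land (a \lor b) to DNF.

(c \land a) \lor (\lnot b \land a)

(c \lor \lnot b) \land (a \lor \lnot b) \land (a \lor b)
≡ (c \land a \land a) \lor (c \land a \land b) \lor (c \land \lnot b \land a) \lor (c \land \lnot b \land b) \lor (\lnot b \land a \land a) \lor (\lnot b \land a \land b) \lor (\lnot b \land \lnot b \land a) \lor (\lnot b \land \lnot b \land b)   [distribute \land over \lor]
≡ (c \land a) \lor (\lnot b \land a)   [simplify]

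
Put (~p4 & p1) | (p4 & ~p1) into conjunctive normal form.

(~p4 | ~p1) & (p1 | p4)

(~p4 & p1) | (p4 & ~p1)
⇔ (~p4 | p4) & (~p4 | ~p1) & (p1 | p4) & (p1 | ~p1)   [distribute | over &]
⇔ (~p4 | ~p1) & (p1 | p4)   [simplify]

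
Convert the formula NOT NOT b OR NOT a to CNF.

b OR NOT a

NOT NOT b OR NOT a
= b OR NOT a   [double negation]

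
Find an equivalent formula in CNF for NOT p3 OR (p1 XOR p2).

NOT p3 OR (p1 XOR p2)
≡ NOT p3 OR ((p1 OR p2) AND NOT (p1 AND p2))
≡ NOT p3 OR ((p1 OR p2) AND (NOT p1 OR NOT p2))
≡ (NOT p3 OR p1 OR p2) AND (NOT p3 OR NOT p1 OR NOT p2)

(NOT p3 OR p1 OR p2) AND (NOT p3 OR NOT p1 OR NOT p2)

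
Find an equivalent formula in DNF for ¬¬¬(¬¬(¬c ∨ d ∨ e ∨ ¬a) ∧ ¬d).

c ∧ ¬d ∧ ¬e ∧ a ∨ d

¬¬¬(¬¬(¬c ∨ d ∨ e ∨ ¬a) ∧ ¬d)
⇔ ¬(¬¬(¬c ∨ d ∨ e ∨ ¬a) ∧ ¬d)   (double negation)
⇔ ¬¬¬(¬c ∨ d ∨ e ∨ ¬a) ∨ ¬¬d   (De Morgan)
⇔ ¬(¬c ∨ d ∨ e ∨ ¬a) ∨ ¬¬d   (double negation)
⇔ ¬¬c ∧ ¬d ∧ ¬e ∧ ¬¬a ∨ ¬¬d   (De Morgan)
⇔ c ∧ ¬d ∧ ¬e ∧ ¬¬a ∨ ¬¬d   (double negation)
⇔ c ∧ ¬d ∧ ¬e ∧ a ∨ ¬¬d   (double negation)
⇔ c ∧ ¬d ∧ ¬e ∧ a ∨ d   (double negation)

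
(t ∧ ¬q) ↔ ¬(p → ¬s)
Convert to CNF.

(t ∧ ¬q) ↔ ¬(p → ¬s)
= ((t ∧ ¬q) → ¬(p → ¬s)) ∧ (¬(p → ¬s) → (t ∧ ¬q))   (eliminate ↔)
= (¬(t ∧ ¬q) ∨ ¬(p → ¬s)) ∧ (¬(p → ¬s) → (t ∧ ¬q))   (eliminate →)
= (¬(t ∧ ¬q) ∨ ¬(¬p ∨ ¬s)) ∧ (¬(p → ¬s) → (t ∧ ¬q))   (eliminate →)
= (¬(t ∧ ¬q) ∨ ¬(¬p ∨ ¬s)) ∧ (¬¬(p → ¬s) ∨ (t ∧ ¬q))   (eliminate →)
= (¬(t ∧ ¬q) ∨ ¬(¬p ∨ ¬s)) ∧ (¬¬(¬p ∨ ¬s) ∨ (t ∧ ¬q))   (eliminate →)
= (¬t ∨ ¬¬q ∨ ¬(¬p ∨ ¬s)) ∧ (¬¬(¬p ∨ ¬s) ∨ (t ∧ ¬q))   (De Morgan)
= (¬t ∨ q ∨ ¬(¬p ∨ ¬s)) ∧ (¬¬(¬p ∨ ¬s) ∨ (t ∧ ¬q))   (double negation)
= (¬t ∨ q ∨ (¬¬p ∧ ¬¬s)) ∧ (¬¬(¬p ∨ ¬s) ∨ (t ∧ ¬q))   (De Morgan)
= (¬t ∨ q ∨ (p ∧ ¬¬s)) ∧ (¬¬(¬p ∨ ¬s) ∨ (t ∧ ¬q))   (double negation)
= (¬t ∨ q ∨ (p ∧ s)) ∧ (¬¬(¬p ∨ ¬s) ∨ (t ∧ ¬q))   (double negation)
= (¬t ∨ q ∨ (p ∧ s)) ∧ (¬p ∨ ¬s ∨ (t ∧ ¬q))   (double negation)
= (¬t ∨ q ∨ p) ∧ (¬t ∨ q ∨ s) ∧ (¬p ∨ ¬s ∨ t) ∧ (¬p ∨ ¬s ∨ ¬q)   (distribute ∨ over ∧)

(¬t ∨ q ∨ p) ∧ (¬t ∨ q ∨ s) ∧ (¬p ∨ ¬s ∨ t) ∧ (¬p ∨ ¬s ∨ ¬q)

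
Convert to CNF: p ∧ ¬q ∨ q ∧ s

p ∧ ¬q ∨ q ∧ s
≡ (p ∨ q) ∧ (p ∨ s) ∧ (¬q ∨ q) ∧ (¬q ∨ s)   [distribute ∨ over ∧]
≡ (p ∨ q) ∧ (p ∨ s) ∧ (¬q ∨ s)   [simplify]

(p ∨ q) ∧ (p ∨ s) ∧ (¬q ∨ s)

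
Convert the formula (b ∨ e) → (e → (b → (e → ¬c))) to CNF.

¬b ∨ ¬e ∨ ¬c

(b ∨ e) → (e → (b → (e → ¬c)))
≡ ¬(b ∨ e) ∨ (e → (b → (e → ¬c)))   (eliminate →)
≡ ¬(b ∨ e) ∨ ¬e ∨ (b → (e → ¬c))   (eliminate →)
≡ ¬(b ∨ e) ∨ ¬e ∨ ¬b ∨ (e → ¬c)   (eliminate →)
≡ ¬(b ∨ e) ∨ ¬e ∨ ¬b ∨ ¬e ∨ ¬c   (eliminate →)
≡ (¬b ∧ ¬e) ∨ ¬e ∨ ¬b ∨ ¬e ∨ ¬c   (De Morgan)
≡ (¬b ∨ ¬e ∨ ¬b ∨ ¬e ∨ ¬c) ∧ (¬e ∨ ¬e ∨ ¬b ∨ ¬e ∨ ¬c)   (distribute ∨ over ∧)
≡ ¬b ∨ ¬e ∨ ¬c   (simplify)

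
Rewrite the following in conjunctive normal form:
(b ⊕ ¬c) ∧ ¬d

(b ∨ ¬c) ∧ (¬b ∨ c) ∧ ¬d

(b ⊕ ¬c) ∧ ¬d
≡ (b ∨ ¬c) ∧ ¬(b ∧ ¬c) ∧ ¬d   [expand ⊕]
≡ (b ∨ ¬c) ∧ (¬b ∨ ¬¬c) ∧ ¬d   [De Morgan]
≡ (b ∨ ¬c) ∧ (¬b ∨ c) ∧ ¬d   [double negation]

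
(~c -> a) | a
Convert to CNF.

c | a

(~c -> a) | a
≡ ~~c | a | a   — eliminate ->
≡ c | a | a   — double negation
≡ c | a   — simplify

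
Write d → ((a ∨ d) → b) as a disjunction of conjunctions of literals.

¬d ∨ b

d → ((a ∨ d) → b)
⇔ ¬d ∨ ((a ∨ d) → b)   — eliminate →
⇔ ¬d ∨ ¬(a ∨ d) ∨ b   — eliminate →
⇔ ¬d ∨ (¬a ∧ ¬d) ∨ b   — De Morgan
⇔ ¬d ∨ b   — simplify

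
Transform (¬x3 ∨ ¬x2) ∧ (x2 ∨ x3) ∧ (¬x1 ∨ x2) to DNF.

(¬x3 ∨ ¬x2) ∧ (x2 ∨ x3) ∧ (¬x1 ∨ x2)
⇔ ¬x3 ∧ x2 ∧ ¬x1 ∨ ¬x3 ∧ x2 ∧ x2 ∨ ¬x3 ∧ x3 ∧ ¬x1 ∨ ¬x3 ∧ x3 ∧ x2 ∨ ¬x2 ∧ x2 ∧ ¬x1 ∨ ¬x2 ∧ x2 ∧ x2 ∨ ¬x2 ∧ x3 ∧ ¬x1 ∨ ¬x2 ∧ x3 ∧ x2   [distribute ∧ over ∨]
⇔ ¬x3 ∧ x2 ∨ ¬x2 ∧ x3 ∧ ¬x1   [simplify]

¬x3 ∧ x2 ∨ ¬x2 ∧ x3 ∧ ¬x1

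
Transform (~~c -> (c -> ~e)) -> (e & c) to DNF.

(~~c -> (c -> ~e)) -> (e & c)
≡ ~(~~c -> (c -> ~e)) | (e & c)   [eliminate ->]
≡ ~(~~~c | (c -> ~e)) | (e & c)   [eliminate ->]
≡ ~(~~~c | ~c | ~e) | (e & c)   [eliminate ->]
≡ (~~~~c & ~~c & ~~e) | (e & c)   [De Morgan]
≡ (~~c & ~~c & ~~e) | (e & c)   [double negation]
≡ (c & ~~c & ~~e) | (e & c)   [double negation]
≡ (c & c & ~~e) | (e & c)   [double negation]
≡ (c & c & e) | (e & c)   [double negation]
≡ c & e   [simplify]

c & e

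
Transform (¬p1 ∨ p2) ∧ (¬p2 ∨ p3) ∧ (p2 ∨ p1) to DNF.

(¬p1 ∨ p2) ∧ (¬p2 ∨ p3) ∧ (p2 ∨ p1)
= (¬p1 ∧ ¬p2 ∧ p2) ∨ (¬p1 ∧ ¬p2 ∧ p1) ∨ (¬p1 ∧ p3 ∧ p2) ∨ (¬p1 ∧ p3 ∧ p1) ∨ (p2 ∧ ¬p2 ∧ p2) ∨ (p2 ∧ ¬p2 ∧ p1) ∨ (p2 ∧ p3 ∧ p2) ∨ (p2 ∧ p3 ∧ p1)   [distribute ∧ over ∨]
= p2 ∧ p3   [simplify]

p2 ∧ p3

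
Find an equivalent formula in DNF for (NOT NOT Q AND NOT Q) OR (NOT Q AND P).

(NOT NOT Q AND NOT Q) OR (NOT Q AND P)
≡ (Q AND NOT Q) OR (NOT Q AND P)   [double negation]
≡ NOT Q AND P   [simplify]

NOT Q AND P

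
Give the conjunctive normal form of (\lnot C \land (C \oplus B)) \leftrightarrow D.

(C \lor \lnot B \lor D) \land (\lnot D \lor \lnot C) \land (\lnot D \lor C \lor B)

(\lnot C \land (C \oplus B)) \leftrightarrow D
⇔ ((\lnot C \land (C \oplus B)) \to D) \land (D \to (\lnot C \land (C \oplus B)))   [eliminate \leftrightarrow]
⇔ (\lnot (\lnot C \land (C \oplus B)) \lor D) \land (D \to (\lnot C \land (C \oplus B)))   [eliminate \to]
⇔ (\lnot (\lnot C \land (C \lor B) \land \lnot (C \land B)) \lor D) \land (D \to (\lnot C \land (C \oplus B)))   [expand \oplus]
⇔ (\lnot (\lnot C \land (C \lor B) \land \lnot (C \land B)) \lor D) \land (\lnot D \lor (\lnot C \land (C \oplus B)))   [eliminate \to]
⇔ (\lnot (\lnot C \land (C \lor B) \land \lnot (C \land B)) \lor D) \land (\lnot D \lor (\lnot C \land (C \lor B) \land \lnot (C \land B)))   [expand \oplus]
⇔ (\lnot \lnot C \lor \lnot (C \lor B) \lor \lnot \lnot (C \land B) \lor D) \land (\lnot D \lor (\lnot C \land (C \lor B) \land \lnot (C \land B)))   [De Morgan]
⇔ (C \lor \lnot (C \lor B) \lor \lnot \lnot (C \land B) \lor D) \land (\lnot D \lor (\lnot C \land (C \lor B) \land \lnot (C \land B)))   [double negation]
⇔ (C \lor (\lnot C \land \lnot B) \lor \lnot \lnot (C \land B) \lor D) \land (\lnot D \lor (\lnot C \land (C \lor B) \land \lnot (C \land B)))   [De Morgan]
⇔ (C \lor (\lnot C \land \lnot B) \lor (C \land B) \lor D) \land (\lnot D \lor (\lnot C \land (C \lor B) \land \lnot (C \land B)))   [double negation]
⇔ (C \lor (\lnot C \land \lnot B) \lor (C \land B) \lor D) \land (\lnot D \lor (\lnot C \land (C \lor B) \land (\lnot C \lor \lnot B)))   [De Morgan]
⇔ (C \lor \lnot C \lor C \lor D) \land (C \lor \lnot C \lor B \lor D) \land (C \lor \lnot B \lor C \lor D) \land (C \lor \lnot B \lor B \lor D) \land (\lnot D \lor \lnot C) \land (\lnot D \lor C \lor B) \land (\lnot D \lor \lnot C \lor \lnot B)   [distribute \lor over \land]
⇔ (C \lor \lnot B \lor D) \land (\lnot D \lor \lnot C) \land (\lnot D \lor C \lor B)   [simplify]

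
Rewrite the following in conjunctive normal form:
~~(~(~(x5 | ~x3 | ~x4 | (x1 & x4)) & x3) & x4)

(x5 | ~x3 | ~x4 | x1) & x4

~~(~(~(x5 | ~x3 | ~x4 | (x1 & x4)) & x3) & x4)
= ~(~(x5 | ~x3 | ~x4 | (x1 & x4)) & x3) & x4   (double negation)
= (~~(x5 | ~x3 | ~x4 | (x1 & x4)) | ~x3) & x4   (De Morgan)
= (x5 | ~x3 | ~x4 | (x1 & x4) | ~x3) & x4   (double negation)
= (x5 | ~x3 | ~x4 | x1 | ~x3) & (x5 | ~x3 | ~x4 | x4 | ~x3) & x4   (distribute | over &)
= (x5 | ~x3 | ~x4 | x1) & x4   (simplify)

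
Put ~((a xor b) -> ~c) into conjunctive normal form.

~((a xor b) -> ~c)
≡ ~(~(a xor b) | ~c)   — eliminate ->
≡ ~(~((a | b) & ~(a & b)) | ~c)   — expand xor
≡ ~~((a | b) & ~(a & b)) & ~~c   — De Morgan
≡ (a | b) & ~(a & b) & ~~c   — double negation
≡ (a | b) & (~a | ~b) & ~~c   — De Morgan
≡ (a | b) & (~a | ~b) & c   — double negation

(a | b) & (~a | ~b) & c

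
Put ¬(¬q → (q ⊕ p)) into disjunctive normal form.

¬(¬q → (q ⊕ p))
⇔ ¬(¬¬q ∨ (q ⊕ p))
⇔ ¬(¬¬q ∨ (q ∧ ¬p) ∨ (¬q ∧ p))
⇔ ¬¬¬q ∧ ¬(q ∧ ¬p) ∧ ¬(¬q ∧ p)
⇔ ¬q ∧ ¬(q ∧ ¬p) ∧ ¬(¬q ∧ p)
⇔ ¬q ∧ (¬q ∨ ¬¬p) ∧ ¬(¬q ∧ p)
⇔ ¬q ∧ (¬q ∨ p) ∧ ¬(¬q ∧ p)
⇔ ¬q ∧ (¬q ∨ p) ∧ (¬¬q ∨ ¬p)
⇔ ¬q ∧ (¬q ∨ p) ∧ (q ∨ ¬p)
⇔ (¬q ∧ ¬q ∧ q) ∨ (¬q ∧ ¬q ∧ ¬p) ∨ (¬q ∧ p ∧ q) ∨ (¬q ∧ p ∧ ¬p)
⇔ ¬q ∧ ¬p

¬q ∧ ¬p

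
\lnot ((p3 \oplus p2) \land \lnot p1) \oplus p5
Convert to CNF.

\lnot ((p3 \oplus p2) \land \lnot p1) \oplus p5
= (\lnot ((p3 \oplus p2) \land \lnot p1) \lor p5) \land \lnot (\lnot ((p3 \oplus p2) \land \lnot p1) \land p5)   (expand \oplus)
= (\lnot ((p3 \lor p2) \land \lnot (p3 \land p2) \land \lnot p1) \lor p5) \land \lnot (\lnot ((p3 \oplus p2) \land \lnot p1) \land p5)   (expand \oplus)
= (\lnot ((p3 \lor p2) \land \lnot (p3 \land p2) \land \lnot p1) \lor p5) \land \lnot (\lnot ((p3 \lor p2) \land \lnot (p3 \land p2) \land \lnot p1) \land p5)   (expand \oplus)
= (\lnot (p3 \lor p2) \lor \lnot \lnot (p3 \land p2) \lor \lnot \lnot p1 \lor p5) \land \lnot (\lnot ((p3 \lor p2) \land \lnot (p3 \land p2) \land \lnot p1) \land p5)   (De Morgan)
= ((\lnot p3 \land \lnot p2) \lor \lnot \lnot (p3 \land p2) \lor \lnot \lnot p1 \lor p5) \land \lnot (\lnot ((p3 \lor p2) \land \lnot (p3 \land p2) \land \lnot p1) \land p5)   (De Morgan)
= ((\lnot p3 \land \lnot p2) \lor (p3 \land p2) \lor \lnot \lnot p1 \lor p5) \land \lnot (\lnot ((p3 \lor p2) \land \lnot (p3 \land p2) \land \lnot p1) \land p5)   (double negation)
= ((\lnot p3 \land \lnot p2) \lor (p3 \land p2) \lor p1 \lor p5) \land \lnot (\lnot ((p3 \lor p2) \land \lnot (p3 \land p2) \land \lnot p1) \land p5)   (double negation)
= ((\lnot p3 \land \lnot p2) \lor (p3 \land p2) \lor p1 \lor p5) \land (\lnot \lnot ((p3 \lor p2) \land \lnot (p3 \land p2) \land \lnot p1) \lor \lnot p5)   (De Morgan)
= ((\lnot p3 \land \lnot p2) \lor (p3 \land p2) \lor p1 \lor p5) \land (((p3 \lor p2) \land \lnot (p3 \land p2) \land \lnot p1) \lor \lnot p5)   (double negation)
= ((\lnot p3 \land \lnot p2) \lor (p3 \land p2) \lor p1 \lor p5) \land (((p3 \lor p2) \land (\lnot p3 \lor \lnot p2) \land \lnot p1) \lor \lnot p5)   (De Morgan)
= (\lnot p3 \lor p3 \lor p1 \lor p5) \land (\lnot p3 \lor p2 \lor p1 \lor p5) \land (\lnot p2 \lor p3 \lor p1 \lor p5) \land (\lnot p2 \lor p2 \lor p1 \lor p5) \land (p3 \lor p2 \lor \lnot p5) \land (\lnot p3 \lor \lnot p2 \lor \lnot p5) \land (\lnot p1 \lor \lnot p5)   (distribute \lor over \land)
= (\lnot p3 \lor p2 \lor p1 \lor p5) \land (\lnot p2 \lor p3 \lor p1 \lor p5) \land (p3 \lor p2 \lor \lnot p5) \land (\lnot p3 \lor \lnot p2 \lor \lnot p5) \land (\lnot p1 \lor \lnot p5)   (simplify)

(\lnot p3 \lor p2 \lor p1 \lor p5) \land (\lnot p2 \lor p3 \lor p1 \lor p5) \land (p3 \lor p2 \lor \lnot p5) \land (\lnot p3 \lor \lnot p2 \lor \lnot p5) \land (\lnot p1 \lor \lnot p5)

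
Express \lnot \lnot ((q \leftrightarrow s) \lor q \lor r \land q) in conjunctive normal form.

\lnot \lnot ((q \leftrightarrow s) \lor q \lor r \land q)
≡ \lnot \lnot ((q \to s) \land (s \to q) \lor q \lor r \land q)   [eliminate \leftrightarrow]
≡ \lnot \lnot ((\lnot q \lor s) \land (s \to q) \lor q \lor r \land q)   [eliminate \to]
≡ \lnot \lnot ((\lnot q \lor s) \land (\lnot s \lor q) \lor q \lor r \land q)   [eliminate \to]
≡ (\lnot q \lor s) \land (\lnot s \lor q) \lor q \lor r \land q   [double negation]
≡ (\lnot q \lor s \lor q \lor r) \land (\lnot q \lor s \lor q \lor q) \land (\lnot s \lor q \lor q \lor r) \land (\lnot s \lor q \lor q \lor q)   [distribute \lor over \land]
≡ \lnot s \lor q   [simplify]

\lnot s \lor q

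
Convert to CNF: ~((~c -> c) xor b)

~((~c -> c) xor b)
⇔ ~(((~c -> c) | b) & ~((~c -> c) & b))   — expand xor
⇔ ~((~~c | c | b) & ~((~c -> c) & b))   — eliminate ->
⇔ ~((~~c | c | b) & ~((~~c | c) & b))   — eliminate ->
⇔ ~(~~c | c | b) | ~~((~~c | c) & b)   — De Morgan
⇔ (~~~c & ~c & ~b) | ~~((~~c | c) & b)   — De Morgan
⇔ (~c & ~c & ~b) | ~~((~~c | c) & b)   — double negation
⇔ (~c & ~c & ~b) | ((~~c | c) & b)   — double negation
⇔ (~c & ~c & ~b) | ((c | c) & b)   — double negation
⇔ (~c | c | c) & (~c | b) & (~c | c | c) & (~c | b) & (~b | c | c) & (~b | b)   — distribute | over &
⇔ (~c | b) & (~b | c)   — simplify

(~c | b) & (~b | c)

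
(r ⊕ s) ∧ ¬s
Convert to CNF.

(r ⊕ s) ∧ ¬s
≡ (r ∨ s) ∧ ¬(r ∧ s) ∧ ¬s   [expand ⊕]
≡ (r ∨ s) ∧ (¬r ∨ ¬s) ∧ ¬s   [De Morgan]
≡ (r ∨ s) ∧ ¬s   [simplify]

(r ∨ s) ∧ ¬s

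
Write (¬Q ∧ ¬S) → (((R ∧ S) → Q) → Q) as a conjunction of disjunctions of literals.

(¬Q ∧ ¬S) → (((R ∧ S) → Q) → Q)
≡ ¬(¬Q ∧ ¬S) ∨ (((R ∧ S) → Q) → Q)   [eliminate →]
≡ ¬(¬Q ∧ ¬S) ∨ ¬((R ∧ S) → Q) ∨ Q   [eliminate →]
≡ ¬(¬Q ∧ ¬S) ∨ ¬(¬(R ∧ S) ∨ Q) ∨ Q   [eliminate →]
≡ ¬¬Q ∨ ¬¬S ∨ ¬(¬(R ∧ S) ∨ Q) ∨ Q   [De Morgan]
≡ Q ∨ ¬¬S ∨ ¬(¬(R ∧ S) ∨ Q) ∨ Q   [double negation]
≡ Q ∨ S ∨ ¬(¬(R ∧ S) ∨ Q) ∨ Q   [double negation]
≡ Q ∨ S ∨ (¬¬(R ∧ S) ∧ ¬Q) ∨ Q   [De Morgan]
≡ Q ∨ S ∨ (R ∧ S ∧ ¬Q) ∨ Q   [double negation]
≡ (Q ∨ S ∨ R ∨ Q) ∧ (Q ∨ S ∨ S ∨ Q) ∧ (Q ∨ S ∨ ¬Q ∨ Q)   [distribute ∨ over ∧]
≡ Q ∨ S   [simplify]

Q ∨ S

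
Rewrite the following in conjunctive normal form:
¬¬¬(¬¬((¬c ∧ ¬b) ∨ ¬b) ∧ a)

¬¬¬(¬¬((¬c ∧ ¬b) ∨ ¬b) ∧ a)
⇔ ¬(¬¬((¬c ∧ ¬b) ∨ ¬b) ∧ a)   (double negation)
⇔ ¬¬¬((¬c ∧ ¬b) ∨ ¬b) ∨ ¬a   (De Morgan)
⇔ ¬((¬c ∧ ¬b) ∨ ¬b) ∨ ¬a   (double negation)
⇔ (¬(¬c ∧ ¬b) ∧ ¬¬b) ∨ ¬a   (De Morgan)
⇔ ((¬¬c ∨ ¬¬b) ∧ ¬¬b) ∨ ¬a   (De Morgan)
⇔ ((c ∨ ¬¬b) ∧ ¬¬b) ∨ ¬a   (double negation)
⇔ ((c ∨ b) ∧ ¬¬b) ∨ ¬a   (double negation)
⇔ ((c ∨ b) ∧ b) ∨ ¬a   (double negation)
⇔ (c ∨ b ∨ ¬a) ∧ (b ∨ ¬a)   (distribute ∨ over ∧)
⇔ b ∨ ¬a   (simplify)

b ∨ ¬a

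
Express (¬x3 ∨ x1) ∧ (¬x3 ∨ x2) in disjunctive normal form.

¬x3 ∨ (x1 ∧ x2)

(¬x3 ∨ x1) ∧ (¬x3 ∨ x2)
⇔ (¬x3 ∧ ¬x3) ∨ (¬x3 ∧ x2) ∨ (x1 ∧ ¬x3) ∨ (x1 ∧ x2)   [distribute ∧ over ∨]
⇔ ¬x3 ∨ (x1 ∧ x2)   [simplify]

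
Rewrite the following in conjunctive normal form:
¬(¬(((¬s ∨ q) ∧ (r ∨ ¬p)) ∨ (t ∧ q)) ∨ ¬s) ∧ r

¬(¬(((¬s ∨ q) ∧ (r ∨ ¬p)) ∨ (t ∧ q)) ∨ ¬s) ∧ r
≡ ¬¬(((¬s ∨ q) ∧ (r ∨ ¬p)) ∨ (t ∧ q)) ∧ ¬¬s ∧ r   — De Morgan
≡ (((¬s ∨ q) ∧ (r ∨ ¬p)) ∨ (t ∧ q)) ∧ ¬¬s ∧ r   — double negation
≡ (((¬s ∨ q) ∧ (r ∨ ¬p)) ∨ (t ∧ q)) ∧ s ∧ r   — double negation
≡ (¬s ∨ q ∨ t) ∧ (¬s ∨ q ∨ q) ∧ (r ∨ ¬p ∨ t) ∧ (r ∨ ¬p ∨ q) ∧ s ∧ r   — distribute ∨ over ∧
≡ (¬s ∨ q) ∧ s ∧ r   — simplify

(¬s ∨ q) ∧ s ∧ r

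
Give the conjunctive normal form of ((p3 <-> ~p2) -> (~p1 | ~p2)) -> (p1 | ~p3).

((p3 <-> ~p2) -> (~p1 | ~p2)) -> (p1 | ~p3)
= ~((p3 <-> ~p2) -> (~p1 | ~p2)) | p1 | ~p3   (eliminate ->)
= ~(~(p3 <-> ~p2) | ~p1 | ~p2) | p1 | ~p3   (eliminate ->)
= ~(~((p3 -> ~p2) & (~p2 -> p3)) | ~p1 | ~p2) | p1 | ~p3   (eliminate <->)
= ~(~((~p3 | ~p2) & (~p2 -> p3)) | ~p1 | ~p2) | p1 | ~p3   (eliminate ->)
= ~(~((~p3 | ~p2) & (~~p2 | p3)) | ~p1 | ~p2) | p1 | ~p3   (eliminate ->)
= (~~((~p3 | ~p2) & (~~p2 | p3)) & ~~p1 & ~~p2) | p1 | ~p3   (De Morgan)
= ((~p3 | ~p2) & (~~p2 | p3) & ~~p1 & ~~p2) | p1 | ~p3   (double negation)
= ((~p3 | ~p2) & (p2 | p3) & ~~p1 & ~~p2) | p1 | ~p3   (double negation)
= ((~p3 | ~p2) & (p2 | p3) & p1 & ~~p2) | p1 | ~p3   (double negation)
= ((~p3 | ~p2) & (p2 | p3) & p1 & p2) | p1 | ~p3   (double negation)
= (~p3 | ~p2 | p1 | ~p3) & (p2 | p3 | p1 | ~p3) & (p1 | p1 | ~p3) & (p2 | p1 | ~p3)   (distribute | over &)
= p1 | ~p3   (simplify)

p1 | ~p3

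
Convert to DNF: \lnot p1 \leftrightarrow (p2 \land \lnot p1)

p1 \lor (p2 \land \lnot p1)

\lnot p1 \leftrightarrow (p2 \land \lnot p1)
⇔ (\lnot p1 \to (p2 \land \lnot p1)) \land ((p2 \land \lnot p1) \to \lnot p1)   (eliminate \leftrightarrow)
⇔ (\lnot \lnot p1 \lor (p2 \land \lnot p1)) \land ((p2 \land \lnot p1) \to \lnot p1)   (eliminate \to)
⇔ (\lnot \lnot p1 \lor (p2 \land \lnot p1)) \land (\lnot (p2 \land \lnot p1) \lor \lnot p1)   (eliminate \to)
⇔ (p1 \lor (p2 \land \lnot p1)) \land (\lnot (p2 \land \lnot p1) \lor \lnot p1)   (double negation)
⇔ (p1 \lor (p2 \land \lnot p1)) \land (\lnot p2 \lor \lnot \lnot p1 \lor \lnot p1)   (De Morgan)
⇔ (p1 \lor (p2 \land \lnot p1)) \land (\lnot p2 \lor p1 \lor \lnot p1)   (double negation)
⇔ (p1 \land \lnot p2) \lor (p1 \land p1) \lor (p1 \land \lnot p1) \lor (p2 \land \lnot p1 \land \lnot p2) \lor (p2 \land \lnot p1 \land p1) \lor (p2 \land \lnot p1 \land \lnot p1)   (distribute \land over \lor)
⇔ p1 \lor (p2 \land \lnot p1)   (simplify)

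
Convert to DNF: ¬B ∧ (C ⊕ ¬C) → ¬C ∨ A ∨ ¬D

¬B ∧ (C ⊕ ¬C) → ¬C ∨ A ∨ ¬D
= ¬(¬B ∧ (C ⊕ ¬C)) ∨ ¬C ∨ A ∨ ¬D
= ¬(¬B ∧ (C ∧ ¬¬C ∨ ¬C ∧ ¬C)) ∨ ¬C ∨ A ∨ ¬D
= ¬¬B ∨ ¬(C ∧ ¬¬C ∨ ¬C ∧ ¬C) ∨ ¬C ∨ A ∨ ¬D
= B ∨ ¬(C ∧ ¬¬C ∨ ¬C ∧ ¬C) ∨ ¬C ∨ A ∨ ¬D
= B ∨ ¬(C ∧ ¬¬C) ∧ ¬(¬C ∧ ¬C) ∨ ¬C ∨ A ∨ ¬D
= B ∨ (¬C ∨ ¬¬¬C) ∧ ¬(¬C ∧ ¬C) ∨ ¬C ∨ A ∨ ¬D
= B ∨ (¬C ∨ ¬C) ∧ ¬(¬C ∧ ¬C) ∨ ¬C ∨ A ∨ ¬D
= B ∨ (¬C ∨ ¬C) ∧ (¬¬C ∨ ¬¬C) ∨ ¬C ∨ A ∨ ¬D
= B ∨ (¬C ∨ ¬C) ∧ (C ∨ ¬¬C) ∨ ¬C ∨ A ∨ ¬D
= B ∨ (¬C ∨ ¬C) ∧ (C ∨ C) ∨ ¬C ∨ A ∨ ¬D
= B ∨ ¬C ∧ C ∨ ¬C ∧ C ∨ ¬C ∧ C ∨ ¬C ∧ C ∨ ¬C ∨ A ∨ ¬D
= B ∨ ¬C ∨ A ∨ ¬D

B ∨ ¬C ∨ A ∨ ¬D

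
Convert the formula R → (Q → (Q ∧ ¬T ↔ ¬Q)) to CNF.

¬R ∨ ¬Q ∨ T

R → (Q → (Q ∧ ¬T ↔ ¬Q))
≡ ¬R ∨ (Q → (Q ∧ ¬T ↔ ¬Q))   [eliminate →]
≡ ¬R ∨ ¬Q ∨ (Q ∧ ¬T ↔ ¬Q)   [eliminate →]
≡ ¬R ∨ ¬Q ∨ (Q ∧ ¬T → ¬Q) ∧ (¬Q → Q ∧ ¬T)   [eliminate ↔]
≡ ¬R ∨ ¬Q ∨ (¬(Q ∧ ¬T) ∨ ¬Q) ∧ (¬Q → Q ∧ ¬T)   [eliminate →]
≡ ¬R ∨ ¬Q ∨ (¬(Q ∧ ¬T) ∨ ¬Q) ∧ (¬¬Q ∨ Q ∧ ¬T)   [eliminate →]
≡ ¬R ∨ ¬Q ∨ (¬Q ∨ ¬¬T ∨ ¬Q) ∧ (¬¬Q ∨ Q ∧ ¬T)   [De Morgan]
≡ ¬R ∨ ¬Q ∨ (¬Q ∨ T ∨ ¬Q) ∧ (¬¬Q ∨ Q ∧ ¬T)   [double negation]
≡ ¬R ∨ ¬Q ∨ (¬Q ∨ T ∨ ¬Q) ∧ (Q ∨ Q ∧ ¬T)   [double negation]
≡ (¬R ∨ ¬Q ∨ ¬Q ∨ T ∨ ¬Q) ∧ (¬R ∨ ¬Q ∨ Q ∨ Q) ∧ (¬R ∨ ¬Q ∨ Q ∨ ¬T)   [distribute ∨ over ∧]
≡ ¬R ∨ ¬Q ∨ T   [simplify]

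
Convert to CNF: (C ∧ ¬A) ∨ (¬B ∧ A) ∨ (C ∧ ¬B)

(C ∨ ¬B) ∧ (C ∨ A) ∧ (¬A ∨ ¬B)

(C ∧ ¬A) ∨ (¬B ∧ A) ∨ (C ∧ ¬B)
⇔ (C ∨ ¬B ∨ C) ∧ (C ∨ ¬B ∨ ¬B) ∧ (C ∨ A ∨ C) ∧ (C ∨ A ∨ ¬B) ∧ (¬A ∨ ¬B ∨ C) ∧ (¬A ∨ ¬B ∨ ¬B) ∧ (¬A ∨ A ∨ C) ∧ (¬A ∨ A ∨ ¬B)   — distribute ∨ over ∧
⇔ (C ∨ ¬B) ∧ (C ∨ A) ∧ (¬A ∨ ¬B)   — simplify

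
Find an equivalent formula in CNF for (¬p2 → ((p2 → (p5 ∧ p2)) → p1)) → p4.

(¬p2 ∨ p4) ∧ (¬p1 ∨ p4)

(¬p2 → ((p2 → (p5 ∧ p2)) → p1)) → p4
= ¬(¬p2 → ((p2 → (p5 ∧ p2)) → p1)) ∨ p4   (eliminate →)
= ¬(¬¬p2 ∨ ((p2 → (p5 ∧ p2)) → p1)) ∨ p4   (eliminate →)
= ¬(¬¬p2 ∨ ¬(p2 → (p5 ∧ p2)) ∨ p1) ∨ p4   (eliminate →)
= ¬(¬¬p2 ∨ ¬(¬p2 ∨ (p5 ∧ p2)) ∨ p1) ∨ p4   (eliminate →)
= (¬¬¬p2 ∧ ¬¬(¬p2 ∨ (p5 ∧ p2)) ∧ ¬p1) ∨ p4   (De Morgan)
= (¬p2 ∧ ¬¬(¬p2 ∨ (p5 ∧ p2)) ∧ ¬p1) ∨ p4   (double negation)
= (¬p2 ∧ (¬p2 ∨ (p5 ∧ p2)) ∧ ¬p1) ∨ p4   (double negation)
= (¬p2 ∨ p4) ∧ (¬p2 ∨ p5 ∨ p4) ∧ (¬p2 ∨ p2 ∨ p4) ∧ (¬p1 ∨ p4)   (distribute ∨ over ∧)
= (¬p2 ∨ p4) ∧ (¬p1 ∨ p4)   (simplify)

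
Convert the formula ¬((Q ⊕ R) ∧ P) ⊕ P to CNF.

(Q ∨ R ∨ ¬P) ∧ (¬Q ∨ ¬R ∨ ¬P)

¬((Q ⊕ R) ∧ P) ⊕ P
≡ (¬((Q ⊕ R) ∧ P) ∨ P) ∧ ¬(¬((Q ⊕ R) ∧ P) ∧ P)   — expand ⊕
≡ (¬((Q ∨ R) ∧ ¬(Q ∧ R) ∧ P) ∨ P) ∧ ¬(¬((Q ⊕ R) ∧ P) ∧ P)   — expand ⊕
≡ (¬((Q ∨ R) ∧ ¬(Q ∧ R) ∧ P) ∨ P) ∧ ¬(¬((Q ∨ R) ∧ ¬(Q ∧ R) ∧ P) ∧ P)   — expand ⊕
≡ (¬(Q ∨ R) ∨ ¬¬(Q ∧ R) ∨ ¬P ∨ P) ∧ ¬(¬((Q ∨ R) ∧ ¬(Q ∧ R) ∧ P) ∧ P)   — De Morgan
≡ ((¬Q ∧ ¬R) ∨ ¬¬(Q ∧ R) ∨ ¬P ∨ P) ∧ ¬(¬((Q ∨ R) ∧ ¬(Q ∧ R) ∧ P) ∧ P)   — De Morgan
≡ ((¬Q ∧ ¬R) ∨ (Q ∧ R) ∨ ¬P ∨ P) ∧ ¬(¬((Q ∨ R) ∧ ¬(Q ∧ R) ∧ P) ∧ P)   — double negation
≡ ((¬Q ∧ ¬R) ∨ (Q ∧ R) ∨ ¬P ∨ P) ∧ (¬¬((Q ∨ R) ∧ ¬(Q ∧ R) ∧ P) ∨ ¬P)   — De Morgan
≡ ((¬Q ∧ ¬R) ∨ (Q ∧ R) ∨ ¬P ∨ P) ∧ (((Q ∨ R) ∧ ¬(Q ∧ R) ∧ P) ∨ ¬P)   — double negation
≡ ((¬Q ∧ ¬R) ∨ (Q ∧ R) ∨ ¬P ∨ P) ∧ (((Q ∨ R) ∧ (¬Q ∨ ¬R) ∧ P) ∨ ¬P)   — De Morgan
≡ (¬Q ∨ Q ∨ ¬P ∨ P) ∧ (¬Q ∨ R ∨ ¬P ∨ P) ∧ (¬R ∨ Q ∨ ¬P ∨ P) ∧ (¬R ∨ R ∨ ¬P ∨ P) ∧ (Q ∨ R ∨ ¬P) ∧ (¬Q ∨ ¬R ∨ ¬P) ∧ (P ∨ ¬P)   — distribute ∨ over ∧
≡ (Q ∨ R ∨ ¬P) ∧ (¬Q ∨ ¬R ∨ ¬P)   — simplify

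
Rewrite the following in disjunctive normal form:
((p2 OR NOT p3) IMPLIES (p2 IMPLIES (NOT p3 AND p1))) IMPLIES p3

(p2 AND NOT p1) OR p3

((p2 OR NOT p3) IMPLIES (p2 IMPLIES (NOT p3 AND p1))) IMPLIES p3
⇔ NOT ((p2 OR NOT p3) IMPLIES (p2 IMPLIES (NOT p3 AND p1))) OR p3
⇔ NOT (NOT (p2 OR NOT p3) OR (p2 IMPLIES (NOT p3 AND p1))) OR p3
⇔ NOT (NOT (p2 OR NOT p3) OR NOT p2 OR (NOT p3 AND p1)) OR p3
⇔ (NOT NOT (p2 OR NOT p3) AND NOT NOT p2 AND NOT (NOT p3 AND p1)) OR p3
⇔ ((p2 OR NOT p3) AND NOT NOT p2 AND NOT (NOT p3 AND p1)) OR p3
⇔ ((p2 OR NOT p3) AND p2 AND NOT (NOT p3 AND p1)) OR p3
⇔ ((p2 OR NOT p3) AND p2 AND (NOT NOT p3 OR NOT p1)) OR p3
⇔ ((p2 OR NOT p3) AND p2 AND (p3 OR NOT p1)) OR p3
⇔ (p2 AND p2 AND p3) OR (p2 AND p2 AND NOT p1) OR (NOT p3 AND p2 AND p3) OR (NOT p3 AND p2 AND NOT p1) OR p3
⇔ (p2 AND NOT p1) OR p3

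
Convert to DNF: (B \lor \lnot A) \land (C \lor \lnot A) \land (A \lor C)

(B \land C) \lor (\lnot A \land C)

(B \lor \lnot A) \land (C \lor \lnot A) \land (A \lor C)
⇔ (B \land C \land A) \lor (B \land C \land C) \lor (B \land \lnot A \land A) \lor (B \land \lnot A \land C) \lor (\lnot A \land C \land A) \lor (\lnot A \land C \land C) \lor (\lnot A \land \lnot A \land A) \lor (\lnot A \land \lnot A \land C)   — distribute \land over \lor
⇔ (B \land C) \lor (\lnot A \land C)   — simplify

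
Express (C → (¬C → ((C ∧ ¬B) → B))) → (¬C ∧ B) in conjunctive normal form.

(C → (¬C → ((C ∧ ¬B) → B))) → (¬C ∧ B)
≡ ¬(C → (¬C → ((C ∧ ¬B) → B))) ∨ (¬C ∧ B)
≡ ¬(¬C ∨ (¬C → ((C ∧ ¬B) → B))) ∨ (¬C ∧ B)
≡ ¬(¬C ∨ ¬¬C ∨ ((C ∧ ¬B) → B)) ∨ (¬C ∧ B)
≡ ¬(¬C ∨ ¬¬C ∨ ¬(C ∧ ¬B) ∨ B) ∨ (¬C ∧ B)
≡ (¬¬C ∧ ¬¬¬C ∧ ¬¬(C ∧ ¬B) ∧ ¬B) ∨ (¬C ∧ B)
≡ (C ∧ ¬¬¬C ∧ ¬¬(C ∧ ¬B) ∧ ¬B) ∨ (¬C ∧ B)
≡ (C ∧ ¬C ∧ ¬¬(C ∧ ¬B) ∧ ¬B) ∨ (¬C ∧ B)
≡ (C ∧ ¬C ∧ C ∧ ¬B ∧ ¬B) ∨ (¬C ∧ B)
≡ (C ∨ ¬C) ∧ (C ∨ B) ∧ (¬C ∨ ¬C) ∧ (¬C ∨ B) ∧ (C ∨ ¬C) ∧ (C ∨ B) ∧ (¬B ∨ ¬C) ∧ (¬B ∨ B) ∧ (¬B ∨ ¬C) ∧ (¬B ∨ B)
≡ (C ∨ B) ∧ ¬C

(C ∨ B) ∧ ¬C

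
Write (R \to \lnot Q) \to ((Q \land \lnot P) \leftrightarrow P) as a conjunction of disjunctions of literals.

(R \to \lnot Q) \to ((Q \land \lnot P) \leftrightarrow P)
⇔ \lnot (R \to \lnot Q) \lor ((Q \land \lnot P) \leftrightarrow P)   [eliminate \to]
⇔ \lnot (\lnot R \lor \lnot Q) \lor ((Q \land \lnot P) \leftrightarrow P)   [eliminate \to]
⇔ \lnot (\lnot R \lor \lnot Q) \lor (((Q \land \lnot P) \to P) \land (P \to (Q \land \lnot P)))   [eliminate \leftrightarrow]
⇔ \lnot (\lnot R \lor \lnot Q) \lor ((\lnot (Q \land \lnot P) \lor P) \land (P \to (Q \land \lnot P)))   [eliminate \to]
⇔ \lnot (\lnot R \lor \lnot Q) \lor ((\lnot (Q \land \lnot P) \lor P) \land (\lnot P \lor (Q \land \lnot P)))   [eliminate \to]
⇔ (\lnot \lnot R \land \lnot \lnot Q) \lor ((\lnot (Q \land \lnot P) \lor P) \land (\lnot P \lor (Q \land \lnot P)))   [De Morgan]
⇔ (R \land \lnot \lnot Q) \lor ((\lnot (Q \land \lnot P) \lor P) \land (\lnot P \lor (Q \land \lnot P)))   [double negation]
⇔ (R \land Q) \lor ((\lnot (Q \land \lnot P) \lor P) \land (\lnot P \lor (Q \land \lnot P)))   [double negation]
⇔ (R \land Q) \lor ((\lnot Q \lor \lnot \lnot P \lor P) \land (\lnot P \lor (Q \land \lnot P)))   [De Morgan]
⇔ (R \land Q) \lor ((\lnot Q \lor P \lor P) \land (\lnot P \lor (Q \land \lnot P)))   [double negation]
⇔ (R \lor \lnot Q \lor P \lor P) \land (R \lor \lnot P \lor Q) \land (R \lor \lnot P \lor \lnot P) \land (Q \lor \lnot Q \lor P \lor P) \land (Q \lor \lnot P \lor Q) \land (Q \lor \lnot P \lor \lnot P)   [distribute \lor over \land]
⇔ (R \lor \lnot Q \lor P) \land (R \lor \lnot P) \land (Q \lor \lnot P)   [simplify]

(R \lor \lnot Q \lor P) \land (R \lor \lnot P) \land (Q \lor \lnot P)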